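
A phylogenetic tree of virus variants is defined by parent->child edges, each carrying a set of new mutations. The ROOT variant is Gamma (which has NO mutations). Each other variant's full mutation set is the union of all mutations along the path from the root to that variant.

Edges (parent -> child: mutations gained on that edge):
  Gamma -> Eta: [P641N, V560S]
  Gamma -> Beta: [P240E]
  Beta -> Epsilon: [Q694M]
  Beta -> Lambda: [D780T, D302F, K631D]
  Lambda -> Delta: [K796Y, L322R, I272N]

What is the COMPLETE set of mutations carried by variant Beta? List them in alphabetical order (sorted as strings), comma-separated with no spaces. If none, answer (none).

Answer: P240E

Derivation:
At Gamma: gained [] -> total []
At Beta: gained ['P240E'] -> total ['P240E']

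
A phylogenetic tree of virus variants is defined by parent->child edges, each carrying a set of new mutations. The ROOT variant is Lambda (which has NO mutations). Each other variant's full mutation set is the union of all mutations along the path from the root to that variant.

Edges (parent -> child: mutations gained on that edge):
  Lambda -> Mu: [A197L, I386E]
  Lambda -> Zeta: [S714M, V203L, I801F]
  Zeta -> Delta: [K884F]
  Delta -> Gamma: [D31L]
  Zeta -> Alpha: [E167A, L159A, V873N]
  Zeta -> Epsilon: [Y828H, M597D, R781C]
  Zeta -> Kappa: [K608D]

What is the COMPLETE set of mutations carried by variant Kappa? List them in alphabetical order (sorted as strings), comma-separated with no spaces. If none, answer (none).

At Lambda: gained [] -> total []
At Zeta: gained ['S714M', 'V203L', 'I801F'] -> total ['I801F', 'S714M', 'V203L']
At Kappa: gained ['K608D'] -> total ['I801F', 'K608D', 'S714M', 'V203L']

Answer: I801F,K608D,S714M,V203L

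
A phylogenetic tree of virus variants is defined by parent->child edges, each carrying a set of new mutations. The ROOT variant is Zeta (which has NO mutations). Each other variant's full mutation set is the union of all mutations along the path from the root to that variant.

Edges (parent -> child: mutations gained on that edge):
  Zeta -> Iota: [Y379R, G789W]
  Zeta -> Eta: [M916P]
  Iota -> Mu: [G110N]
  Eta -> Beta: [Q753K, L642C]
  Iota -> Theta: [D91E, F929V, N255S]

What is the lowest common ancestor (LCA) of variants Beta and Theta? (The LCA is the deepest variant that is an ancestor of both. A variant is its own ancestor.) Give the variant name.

Path from root to Beta: Zeta -> Eta -> Beta
  ancestors of Beta: {Zeta, Eta, Beta}
Path from root to Theta: Zeta -> Iota -> Theta
  ancestors of Theta: {Zeta, Iota, Theta}
Common ancestors: {Zeta}
Walk up from Theta: Theta (not in ancestors of Beta), Iota (not in ancestors of Beta), Zeta (in ancestors of Beta)
Deepest common ancestor (LCA) = Zeta

Answer: Zeta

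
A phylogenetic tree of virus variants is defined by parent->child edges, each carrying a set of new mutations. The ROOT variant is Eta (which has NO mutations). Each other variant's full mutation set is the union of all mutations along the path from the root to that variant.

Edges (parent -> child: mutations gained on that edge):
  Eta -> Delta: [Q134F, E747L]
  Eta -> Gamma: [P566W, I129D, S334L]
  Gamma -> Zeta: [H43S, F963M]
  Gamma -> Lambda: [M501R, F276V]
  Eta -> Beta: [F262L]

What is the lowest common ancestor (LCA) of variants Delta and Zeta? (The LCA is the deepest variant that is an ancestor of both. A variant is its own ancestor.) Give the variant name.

Answer: Eta

Derivation:
Path from root to Delta: Eta -> Delta
  ancestors of Delta: {Eta, Delta}
Path from root to Zeta: Eta -> Gamma -> Zeta
  ancestors of Zeta: {Eta, Gamma, Zeta}
Common ancestors: {Eta}
Walk up from Zeta: Zeta (not in ancestors of Delta), Gamma (not in ancestors of Delta), Eta (in ancestors of Delta)
Deepest common ancestor (LCA) = Eta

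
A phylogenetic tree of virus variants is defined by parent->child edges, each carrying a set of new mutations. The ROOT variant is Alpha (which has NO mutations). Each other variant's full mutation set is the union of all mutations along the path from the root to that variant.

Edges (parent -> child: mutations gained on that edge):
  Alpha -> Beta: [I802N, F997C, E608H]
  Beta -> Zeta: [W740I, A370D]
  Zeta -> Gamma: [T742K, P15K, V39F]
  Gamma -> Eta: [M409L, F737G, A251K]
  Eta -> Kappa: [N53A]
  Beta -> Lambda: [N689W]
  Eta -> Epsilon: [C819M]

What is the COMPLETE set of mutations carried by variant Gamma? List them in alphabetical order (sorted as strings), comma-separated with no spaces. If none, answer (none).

Answer: A370D,E608H,F997C,I802N,P15K,T742K,V39F,W740I

Derivation:
At Alpha: gained [] -> total []
At Beta: gained ['I802N', 'F997C', 'E608H'] -> total ['E608H', 'F997C', 'I802N']
At Zeta: gained ['W740I', 'A370D'] -> total ['A370D', 'E608H', 'F997C', 'I802N', 'W740I']
At Gamma: gained ['T742K', 'P15K', 'V39F'] -> total ['A370D', 'E608H', 'F997C', 'I802N', 'P15K', 'T742K', 'V39F', 'W740I']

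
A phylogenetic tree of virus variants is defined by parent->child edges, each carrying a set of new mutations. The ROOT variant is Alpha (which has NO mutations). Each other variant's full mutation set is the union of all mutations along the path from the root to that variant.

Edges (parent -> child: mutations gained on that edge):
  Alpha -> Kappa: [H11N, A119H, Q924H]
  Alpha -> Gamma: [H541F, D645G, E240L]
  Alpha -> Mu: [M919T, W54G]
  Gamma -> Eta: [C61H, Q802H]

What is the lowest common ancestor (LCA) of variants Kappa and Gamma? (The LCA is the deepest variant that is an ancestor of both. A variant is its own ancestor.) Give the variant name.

Path from root to Kappa: Alpha -> Kappa
  ancestors of Kappa: {Alpha, Kappa}
Path from root to Gamma: Alpha -> Gamma
  ancestors of Gamma: {Alpha, Gamma}
Common ancestors: {Alpha}
Walk up from Gamma: Gamma (not in ancestors of Kappa), Alpha (in ancestors of Kappa)
Deepest common ancestor (LCA) = Alpha

Answer: Alpha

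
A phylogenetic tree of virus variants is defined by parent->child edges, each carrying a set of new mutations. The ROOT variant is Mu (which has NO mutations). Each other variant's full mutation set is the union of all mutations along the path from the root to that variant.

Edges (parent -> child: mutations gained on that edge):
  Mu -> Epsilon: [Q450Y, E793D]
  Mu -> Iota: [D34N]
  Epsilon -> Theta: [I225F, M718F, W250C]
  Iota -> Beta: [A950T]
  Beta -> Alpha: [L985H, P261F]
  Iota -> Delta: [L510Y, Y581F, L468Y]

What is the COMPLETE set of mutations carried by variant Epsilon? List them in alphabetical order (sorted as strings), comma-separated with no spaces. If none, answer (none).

Answer: E793D,Q450Y

Derivation:
At Mu: gained [] -> total []
At Epsilon: gained ['Q450Y', 'E793D'] -> total ['E793D', 'Q450Y']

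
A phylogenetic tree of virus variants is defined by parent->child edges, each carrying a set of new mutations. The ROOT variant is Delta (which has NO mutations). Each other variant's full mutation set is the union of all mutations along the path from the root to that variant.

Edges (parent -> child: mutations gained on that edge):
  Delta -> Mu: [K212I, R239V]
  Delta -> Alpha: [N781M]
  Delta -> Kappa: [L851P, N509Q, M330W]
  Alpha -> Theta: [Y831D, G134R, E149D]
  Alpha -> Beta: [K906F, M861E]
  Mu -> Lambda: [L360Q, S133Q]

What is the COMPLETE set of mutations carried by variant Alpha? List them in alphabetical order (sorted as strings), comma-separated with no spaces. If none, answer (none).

At Delta: gained [] -> total []
At Alpha: gained ['N781M'] -> total ['N781M']

Answer: N781M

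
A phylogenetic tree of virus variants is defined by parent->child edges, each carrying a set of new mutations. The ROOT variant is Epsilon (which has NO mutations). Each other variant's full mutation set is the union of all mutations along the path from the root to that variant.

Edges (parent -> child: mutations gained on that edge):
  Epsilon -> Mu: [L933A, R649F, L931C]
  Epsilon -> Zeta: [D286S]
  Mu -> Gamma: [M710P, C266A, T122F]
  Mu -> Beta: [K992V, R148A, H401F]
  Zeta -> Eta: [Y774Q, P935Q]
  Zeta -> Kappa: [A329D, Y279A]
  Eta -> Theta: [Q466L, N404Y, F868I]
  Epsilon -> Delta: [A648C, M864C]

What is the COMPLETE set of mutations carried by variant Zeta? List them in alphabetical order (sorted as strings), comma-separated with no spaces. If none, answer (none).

At Epsilon: gained [] -> total []
At Zeta: gained ['D286S'] -> total ['D286S']

Answer: D286S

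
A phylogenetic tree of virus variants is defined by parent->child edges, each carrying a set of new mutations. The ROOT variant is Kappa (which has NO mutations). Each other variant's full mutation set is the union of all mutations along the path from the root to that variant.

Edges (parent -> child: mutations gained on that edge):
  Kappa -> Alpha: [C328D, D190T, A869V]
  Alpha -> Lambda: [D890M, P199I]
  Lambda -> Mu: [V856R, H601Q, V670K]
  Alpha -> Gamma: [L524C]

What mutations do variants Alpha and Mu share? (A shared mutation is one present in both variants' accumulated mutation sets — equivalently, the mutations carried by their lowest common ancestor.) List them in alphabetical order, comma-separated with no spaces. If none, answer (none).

Accumulating mutations along path to Alpha:
  At Kappa: gained [] -> total []
  At Alpha: gained ['C328D', 'D190T', 'A869V'] -> total ['A869V', 'C328D', 'D190T']
Mutations(Alpha) = ['A869V', 'C328D', 'D190T']
Accumulating mutations along path to Mu:
  At Kappa: gained [] -> total []
  At Alpha: gained ['C328D', 'D190T', 'A869V'] -> total ['A869V', 'C328D', 'D190T']
  At Lambda: gained ['D890M', 'P199I'] -> total ['A869V', 'C328D', 'D190T', 'D890M', 'P199I']
  At Mu: gained ['V856R', 'H601Q', 'V670K'] -> total ['A869V', 'C328D', 'D190T', 'D890M', 'H601Q', 'P199I', 'V670K', 'V856R']
Mutations(Mu) = ['A869V', 'C328D', 'D190T', 'D890M', 'H601Q', 'P199I', 'V670K', 'V856R']
Intersection: ['A869V', 'C328D', 'D190T'] ∩ ['A869V', 'C328D', 'D190T', 'D890M', 'H601Q', 'P199I', 'V670K', 'V856R'] = ['A869V', 'C328D', 'D190T']

Answer: A869V,C328D,D190T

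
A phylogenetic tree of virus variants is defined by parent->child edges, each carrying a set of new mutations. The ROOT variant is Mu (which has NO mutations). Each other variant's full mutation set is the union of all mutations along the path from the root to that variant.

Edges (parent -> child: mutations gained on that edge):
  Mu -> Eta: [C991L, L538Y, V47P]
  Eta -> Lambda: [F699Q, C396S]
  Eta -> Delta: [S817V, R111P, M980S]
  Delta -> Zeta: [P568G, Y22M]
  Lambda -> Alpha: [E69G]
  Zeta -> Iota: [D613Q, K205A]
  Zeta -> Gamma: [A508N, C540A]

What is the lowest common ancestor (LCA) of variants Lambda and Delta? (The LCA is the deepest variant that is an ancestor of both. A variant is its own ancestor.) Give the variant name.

Answer: Eta

Derivation:
Path from root to Lambda: Mu -> Eta -> Lambda
  ancestors of Lambda: {Mu, Eta, Lambda}
Path from root to Delta: Mu -> Eta -> Delta
  ancestors of Delta: {Mu, Eta, Delta}
Common ancestors: {Mu, Eta}
Walk up from Delta: Delta (not in ancestors of Lambda), Eta (in ancestors of Lambda), Mu (in ancestors of Lambda)
Deepest common ancestor (LCA) = Eta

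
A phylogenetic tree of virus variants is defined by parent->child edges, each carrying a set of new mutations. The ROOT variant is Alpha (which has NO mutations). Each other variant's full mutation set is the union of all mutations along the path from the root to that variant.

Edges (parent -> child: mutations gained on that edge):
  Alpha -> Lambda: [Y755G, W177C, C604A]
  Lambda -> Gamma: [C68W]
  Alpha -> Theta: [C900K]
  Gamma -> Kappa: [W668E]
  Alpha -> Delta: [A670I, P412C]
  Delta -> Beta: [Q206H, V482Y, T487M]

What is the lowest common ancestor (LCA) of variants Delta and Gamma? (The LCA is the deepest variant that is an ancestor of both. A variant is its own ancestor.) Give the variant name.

Path from root to Delta: Alpha -> Delta
  ancestors of Delta: {Alpha, Delta}
Path from root to Gamma: Alpha -> Lambda -> Gamma
  ancestors of Gamma: {Alpha, Lambda, Gamma}
Common ancestors: {Alpha}
Walk up from Gamma: Gamma (not in ancestors of Delta), Lambda (not in ancestors of Delta), Alpha (in ancestors of Delta)
Deepest common ancestor (LCA) = Alpha

Answer: Alpha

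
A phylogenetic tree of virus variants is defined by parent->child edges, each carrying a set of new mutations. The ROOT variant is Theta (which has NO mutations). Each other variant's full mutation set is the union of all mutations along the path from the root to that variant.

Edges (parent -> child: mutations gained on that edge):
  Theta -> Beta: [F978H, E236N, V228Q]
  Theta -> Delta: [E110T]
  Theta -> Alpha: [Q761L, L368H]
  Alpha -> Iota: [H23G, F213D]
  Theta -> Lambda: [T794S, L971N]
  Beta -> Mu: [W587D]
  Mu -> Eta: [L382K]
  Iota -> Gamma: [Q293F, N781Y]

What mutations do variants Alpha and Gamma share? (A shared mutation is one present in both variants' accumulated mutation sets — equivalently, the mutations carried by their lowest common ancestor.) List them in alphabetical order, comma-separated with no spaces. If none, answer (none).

Answer: L368H,Q761L

Derivation:
Accumulating mutations along path to Alpha:
  At Theta: gained [] -> total []
  At Alpha: gained ['Q761L', 'L368H'] -> total ['L368H', 'Q761L']
Mutations(Alpha) = ['L368H', 'Q761L']
Accumulating mutations along path to Gamma:
  At Theta: gained [] -> total []
  At Alpha: gained ['Q761L', 'L368H'] -> total ['L368H', 'Q761L']
  At Iota: gained ['H23G', 'F213D'] -> total ['F213D', 'H23G', 'L368H', 'Q761L']
  At Gamma: gained ['Q293F', 'N781Y'] -> total ['F213D', 'H23G', 'L368H', 'N781Y', 'Q293F', 'Q761L']
Mutations(Gamma) = ['F213D', 'H23G', 'L368H', 'N781Y', 'Q293F', 'Q761L']
Intersection: ['L368H', 'Q761L'] ∩ ['F213D', 'H23G', 'L368H', 'N781Y', 'Q293F', 'Q761L'] = ['L368H', 'Q761L']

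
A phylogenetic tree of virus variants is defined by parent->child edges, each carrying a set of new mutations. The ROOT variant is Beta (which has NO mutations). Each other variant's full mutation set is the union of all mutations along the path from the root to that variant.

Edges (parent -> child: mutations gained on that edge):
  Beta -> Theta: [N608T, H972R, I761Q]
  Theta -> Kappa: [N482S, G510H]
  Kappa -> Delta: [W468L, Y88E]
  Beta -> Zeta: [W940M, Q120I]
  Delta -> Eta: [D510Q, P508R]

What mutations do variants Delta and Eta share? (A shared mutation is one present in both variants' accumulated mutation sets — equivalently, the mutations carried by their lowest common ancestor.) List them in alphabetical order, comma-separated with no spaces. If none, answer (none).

Accumulating mutations along path to Delta:
  At Beta: gained [] -> total []
  At Theta: gained ['N608T', 'H972R', 'I761Q'] -> total ['H972R', 'I761Q', 'N608T']
  At Kappa: gained ['N482S', 'G510H'] -> total ['G510H', 'H972R', 'I761Q', 'N482S', 'N608T']
  At Delta: gained ['W468L', 'Y88E'] -> total ['G510H', 'H972R', 'I761Q', 'N482S', 'N608T', 'W468L', 'Y88E']
Mutations(Delta) = ['G510H', 'H972R', 'I761Q', 'N482S', 'N608T', 'W468L', 'Y88E']
Accumulating mutations along path to Eta:
  At Beta: gained [] -> total []
  At Theta: gained ['N608T', 'H972R', 'I761Q'] -> total ['H972R', 'I761Q', 'N608T']
  At Kappa: gained ['N482S', 'G510H'] -> total ['G510H', 'H972R', 'I761Q', 'N482S', 'N608T']
  At Delta: gained ['W468L', 'Y88E'] -> total ['G510H', 'H972R', 'I761Q', 'N482S', 'N608T', 'W468L', 'Y88E']
  At Eta: gained ['D510Q', 'P508R'] -> total ['D510Q', 'G510H', 'H972R', 'I761Q', 'N482S', 'N608T', 'P508R', 'W468L', 'Y88E']
Mutations(Eta) = ['D510Q', 'G510H', 'H972R', 'I761Q', 'N482S', 'N608T', 'P508R', 'W468L', 'Y88E']
Intersection: ['G510H', 'H972R', 'I761Q', 'N482S', 'N608T', 'W468L', 'Y88E'] ∩ ['D510Q', 'G510H', 'H972R', 'I761Q', 'N482S', 'N608T', 'P508R', 'W468L', 'Y88E'] = ['G510H', 'H972R', 'I761Q', 'N482S', 'N608T', 'W468L', 'Y88E']

Answer: G510H,H972R,I761Q,N482S,N608T,W468L,Y88E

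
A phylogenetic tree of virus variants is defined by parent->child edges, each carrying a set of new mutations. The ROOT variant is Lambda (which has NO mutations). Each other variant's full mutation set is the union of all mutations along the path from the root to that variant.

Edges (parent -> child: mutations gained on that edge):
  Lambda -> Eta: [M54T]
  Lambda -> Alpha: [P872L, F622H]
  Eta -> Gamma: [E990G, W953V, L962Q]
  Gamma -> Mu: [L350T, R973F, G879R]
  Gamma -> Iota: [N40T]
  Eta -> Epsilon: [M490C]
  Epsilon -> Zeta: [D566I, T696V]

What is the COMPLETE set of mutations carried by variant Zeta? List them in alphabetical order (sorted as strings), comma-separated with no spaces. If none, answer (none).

At Lambda: gained [] -> total []
At Eta: gained ['M54T'] -> total ['M54T']
At Epsilon: gained ['M490C'] -> total ['M490C', 'M54T']
At Zeta: gained ['D566I', 'T696V'] -> total ['D566I', 'M490C', 'M54T', 'T696V']

Answer: D566I,M490C,M54T,T696V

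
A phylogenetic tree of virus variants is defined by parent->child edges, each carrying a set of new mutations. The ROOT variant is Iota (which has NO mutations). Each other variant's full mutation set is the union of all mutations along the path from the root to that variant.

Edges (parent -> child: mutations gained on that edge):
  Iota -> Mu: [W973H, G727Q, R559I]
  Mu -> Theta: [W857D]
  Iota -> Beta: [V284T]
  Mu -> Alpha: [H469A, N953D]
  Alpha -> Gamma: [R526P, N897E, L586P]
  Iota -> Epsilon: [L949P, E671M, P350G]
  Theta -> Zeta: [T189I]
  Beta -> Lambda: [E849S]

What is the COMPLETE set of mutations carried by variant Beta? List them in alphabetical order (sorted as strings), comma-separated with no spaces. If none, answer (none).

At Iota: gained [] -> total []
At Beta: gained ['V284T'] -> total ['V284T']

Answer: V284T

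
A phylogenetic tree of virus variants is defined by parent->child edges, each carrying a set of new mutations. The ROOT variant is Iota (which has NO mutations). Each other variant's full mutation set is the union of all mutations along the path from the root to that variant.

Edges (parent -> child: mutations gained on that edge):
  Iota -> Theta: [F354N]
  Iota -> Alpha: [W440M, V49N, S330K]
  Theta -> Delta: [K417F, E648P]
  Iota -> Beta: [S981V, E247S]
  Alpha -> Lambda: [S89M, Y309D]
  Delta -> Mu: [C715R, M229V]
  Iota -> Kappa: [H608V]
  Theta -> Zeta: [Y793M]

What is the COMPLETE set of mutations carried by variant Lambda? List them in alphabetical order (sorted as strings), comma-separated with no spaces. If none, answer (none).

Answer: S330K,S89M,V49N,W440M,Y309D

Derivation:
At Iota: gained [] -> total []
At Alpha: gained ['W440M', 'V49N', 'S330K'] -> total ['S330K', 'V49N', 'W440M']
At Lambda: gained ['S89M', 'Y309D'] -> total ['S330K', 'S89M', 'V49N', 'W440M', 'Y309D']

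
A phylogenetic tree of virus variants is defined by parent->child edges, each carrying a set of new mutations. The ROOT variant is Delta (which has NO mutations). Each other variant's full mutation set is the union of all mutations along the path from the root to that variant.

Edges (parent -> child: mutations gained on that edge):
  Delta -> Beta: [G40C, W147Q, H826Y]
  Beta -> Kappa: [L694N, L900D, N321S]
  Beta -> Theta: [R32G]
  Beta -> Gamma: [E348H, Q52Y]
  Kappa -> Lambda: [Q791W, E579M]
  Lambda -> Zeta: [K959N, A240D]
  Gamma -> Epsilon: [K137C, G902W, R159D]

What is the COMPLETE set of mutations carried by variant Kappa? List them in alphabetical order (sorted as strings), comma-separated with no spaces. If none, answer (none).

Answer: G40C,H826Y,L694N,L900D,N321S,W147Q

Derivation:
At Delta: gained [] -> total []
At Beta: gained ['G40C', 'W147Q', 'H826Y'] -> total ['G40C', 'H826Y', 'W147Q']
At Kappa: gained ['L694N', 'L900D', 'N321S'] -> total ['G40C', 'H826Y', 'L694N', 'L900D', 'N321S', 'W147Q']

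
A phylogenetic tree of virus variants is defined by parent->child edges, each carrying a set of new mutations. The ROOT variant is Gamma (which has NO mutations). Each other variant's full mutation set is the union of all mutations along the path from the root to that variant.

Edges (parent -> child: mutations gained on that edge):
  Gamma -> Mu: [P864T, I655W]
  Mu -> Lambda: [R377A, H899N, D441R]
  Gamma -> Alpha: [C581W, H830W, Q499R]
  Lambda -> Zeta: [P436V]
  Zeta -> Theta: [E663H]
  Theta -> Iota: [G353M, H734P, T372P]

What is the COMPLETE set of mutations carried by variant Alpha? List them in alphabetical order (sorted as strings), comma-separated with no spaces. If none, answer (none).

At Gamma: gained [] -> total []
At Alpha: gained ['C581W', 'H830W', 'Q499R'] -> total ['C581W', 'H830W', 'Q499R']

Answer: C581W,H830W,Q499R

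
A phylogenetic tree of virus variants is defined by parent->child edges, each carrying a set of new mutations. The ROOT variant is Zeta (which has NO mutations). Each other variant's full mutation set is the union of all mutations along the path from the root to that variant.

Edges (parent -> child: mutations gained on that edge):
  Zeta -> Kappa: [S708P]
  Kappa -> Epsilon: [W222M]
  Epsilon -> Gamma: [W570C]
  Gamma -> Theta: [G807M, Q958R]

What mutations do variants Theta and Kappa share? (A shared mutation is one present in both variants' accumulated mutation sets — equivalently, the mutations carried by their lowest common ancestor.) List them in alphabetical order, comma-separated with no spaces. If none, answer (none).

Answer: S708P

Derivation:
Accumulating mutations along path to Theta:
  At Zeta: gained [] -> total []
  At Kappa: gained ['S708P'] -> total ['S708P']
  At Epsilon: gained ['W222M'] -> total ['S708P', 'W222M']
  At Gamma: gained ['W570C'] -> total ['S708P', 'W222M', 'W570C']
  At Theta: gained ['G807M', 'Q958R'] -> total ['G807M', 'Q958R', 'S708P', 'W222M', 'W570C']
Mutations(Theta) = ['G807M', 'Q958R', 'S708P', 'W222M', 'W570C']
Accumulating mutations along path to Kappa:
  At Zeta: gained [] -> total []
  At Kappa: gained ['S708P'] -> total ['S708P']
Mutations(Kappa) = ['S708P']
Intersection: ['G807M', 'Q958R', 'S708P', 'W222M', 'W570C'] ∩ ['S708P'] = ['S708P']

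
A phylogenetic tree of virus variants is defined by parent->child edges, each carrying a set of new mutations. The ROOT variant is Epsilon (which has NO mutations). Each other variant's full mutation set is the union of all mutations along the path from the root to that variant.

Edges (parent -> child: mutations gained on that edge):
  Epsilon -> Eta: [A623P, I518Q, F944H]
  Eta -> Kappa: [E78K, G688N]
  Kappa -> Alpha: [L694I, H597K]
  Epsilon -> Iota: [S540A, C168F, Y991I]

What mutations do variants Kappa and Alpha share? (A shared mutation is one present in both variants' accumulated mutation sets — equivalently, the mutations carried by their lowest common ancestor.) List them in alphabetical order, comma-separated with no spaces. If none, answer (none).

Accumulating mutations along path to Kappa:
  At Epsilon: gained [] -> total []
  At Eta: gained ['A623P', 'I518Q', 'F944H'] -> total ['A623P', 'F944H', 'I518Q']
  At Kappa: gained ['E78K', 'G688N'] -> total ['A623P', 'E78K', 'F944H', 'G688N', 'I518Q']
Mutations(Kappa) = ['A623P', 'E78K', 'F944H', 'G688N', 'I518Q']
Accumulating mutations along path to Alpha:
  At Epsilon: gained [] -> total []
  At Eta: gained ['A623P', 'I518Q', 'F944H'] -> total ['A623P', 'F944H', 'I518Q']
  At Kappa: gained ['E78K', 'G688N'] -> total ['A623P', 'E78K', 'F944H', 'G688N', 'I518Q']
  At Alpha: gained ['L694I', 'H597K'] -> total ['A623P', 'E78K', 'F944H', 'G688N', 'H597K', 'I518Q', 'L694I']
Mutations(Alpha) = ['A623P', 'E78K', 'F944H', 'G688N', 'H597K', 'I518Q', 'L694I']
Intersection: ['A623P', 'E78K', 'F944H', 'G688N', 'I518Q'] ∩ ['A623P', 'E78K', 'F944H', 'G688N', 'H597K', 'I518Q', 'L694I'] = ['A623P', 'E78K', 'F944H', 'G688N', 'I518Q']

Answer: A623P,E78K,F944H,G688N,I518Q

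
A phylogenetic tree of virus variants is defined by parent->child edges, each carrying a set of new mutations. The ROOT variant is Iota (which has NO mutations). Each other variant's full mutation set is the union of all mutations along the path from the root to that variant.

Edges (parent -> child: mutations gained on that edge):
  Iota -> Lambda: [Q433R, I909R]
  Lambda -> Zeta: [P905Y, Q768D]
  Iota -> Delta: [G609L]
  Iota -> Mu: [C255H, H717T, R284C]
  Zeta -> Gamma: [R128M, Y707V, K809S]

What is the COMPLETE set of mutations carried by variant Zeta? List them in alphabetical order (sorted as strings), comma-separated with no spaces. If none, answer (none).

At Iota: gained [] -> total []
At Lambda: gained ['Q433R', 'I909R'] -> total ['I909R', 'Q433R']
At Zeta: gained ['P905Y', 'Q768D'] -> total ['I909R', 'P905Y', 'Q433R', 'Q768D']

Answer: I909R,P905Y,Q433R,Q768D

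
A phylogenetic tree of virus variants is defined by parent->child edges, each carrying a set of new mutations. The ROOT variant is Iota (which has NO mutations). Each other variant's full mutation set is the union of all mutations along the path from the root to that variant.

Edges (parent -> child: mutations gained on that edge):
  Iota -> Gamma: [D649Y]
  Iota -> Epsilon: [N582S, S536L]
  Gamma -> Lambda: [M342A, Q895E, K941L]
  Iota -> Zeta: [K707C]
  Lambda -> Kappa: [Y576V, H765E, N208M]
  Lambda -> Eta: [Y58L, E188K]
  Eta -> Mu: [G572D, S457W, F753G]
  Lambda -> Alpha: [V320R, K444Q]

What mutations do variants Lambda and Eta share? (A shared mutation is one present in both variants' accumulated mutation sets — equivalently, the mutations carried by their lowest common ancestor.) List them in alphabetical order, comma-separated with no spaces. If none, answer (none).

Answer: D649Y,K941L,M342A,Q895E

Derivation:
Accumulating mutations along path to Lambda:
  At Iota: gained [] -> total []
  At Gamma: gained ['D649Y'] -> total ['D649Y']
  At Lambda: gained ['M342A', 'Q895E', 'K941L'] -> total ['D649Y', 'K941L', 'M342A', 'Q895E']
Mutations(Lambda) = ['D649Y', 'K941L', 'M342A', 'Q895E']
Accumulating mutations along path to Eta:
  At Iota: gained [] -> total []
  At Gamma: gained ['D649Y'] -> total ['D649Y']
  At Lambda: gained ['M342A', 'Q895E', 'K941L'] -> total ['D649Y', 'K941L', 'M342A', 'Q895E']
  At Eta: gained ['Y58L', 'E188K'] -> total ['D649Y', 'E188K', 'K941L', 'M342A', 'Q895E', 'Y58L']
Mutations(Eta) = ['D649Y', 'E188K', 'K941L', 'M342A', 'Q895E', 'Y58L']
Intersection: ['D649Y', 'K941L', 'M342A', 'Q895E'] ∩ ['D649Y', 'E188K', 'K941L', 'M342A', 'Q895E', 'Y58L'] = ['D649Y', 'K941L', 'M342A', 'Q895E']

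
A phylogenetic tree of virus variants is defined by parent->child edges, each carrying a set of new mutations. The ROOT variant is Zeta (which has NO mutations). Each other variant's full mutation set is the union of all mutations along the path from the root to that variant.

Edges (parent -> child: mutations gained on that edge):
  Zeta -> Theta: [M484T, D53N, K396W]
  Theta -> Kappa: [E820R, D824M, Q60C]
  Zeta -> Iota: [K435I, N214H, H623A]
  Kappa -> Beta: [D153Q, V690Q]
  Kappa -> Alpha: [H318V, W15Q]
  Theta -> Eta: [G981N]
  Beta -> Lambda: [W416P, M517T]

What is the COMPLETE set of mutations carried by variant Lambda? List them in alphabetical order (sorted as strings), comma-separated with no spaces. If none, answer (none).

At Zeta: gained [] -> total []
At Theta: gained ['M484T', 'D53N', 'K396W'] -> total ['D53N', 'K396W', 'M484T']
At Kappa: gained ['E820R', 'D824M', 'Q60C'] -> total ['D53N', 'D824M', 'E820R', 'K396W', 'M484T', 'Q60C']
At Beta: gained ['D153Q', 'V690Q'] -> total ['D153Q', 'D53N', 'D824M', 'E820R', 'K396W', 'M484T', 'Q60C', 'V690Q']
At Lambda: gained ['W416P', 'M517T'] -> total ['D153Q', 'D53N', 'D824M', 'E820R', 'K396W', 'M484T', 'M517T', 'Q60C', 'V690Q', 'W416P']

Answer: D153Q,D53N,D824M,E820R,K396W,M484T,M517T,Q60C,V690Q,W416P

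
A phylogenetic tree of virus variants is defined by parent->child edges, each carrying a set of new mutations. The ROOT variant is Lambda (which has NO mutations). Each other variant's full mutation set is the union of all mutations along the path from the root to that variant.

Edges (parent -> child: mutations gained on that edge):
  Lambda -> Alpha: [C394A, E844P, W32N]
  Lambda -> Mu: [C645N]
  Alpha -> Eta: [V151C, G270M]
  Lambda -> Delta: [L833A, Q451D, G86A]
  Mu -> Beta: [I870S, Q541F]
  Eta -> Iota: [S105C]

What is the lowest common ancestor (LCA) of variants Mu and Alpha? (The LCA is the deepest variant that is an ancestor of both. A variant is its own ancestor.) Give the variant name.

Answer: Lambda

Derivation:
Path from root to Mu: Lambda -> Mu
  ancestors of Mu: {Lambda, Mu}
Path from root to Alpha: Lambda -> Alpha
  ancestors of Alpha: {Lambda, Alpha}
Common ancestors: {Lambda}
Walk up from Alpha: Alpha (not in ancestors of Mu), Lambda (in ancestors of Mu)
Deepest common ancestor (LCA) = Lambda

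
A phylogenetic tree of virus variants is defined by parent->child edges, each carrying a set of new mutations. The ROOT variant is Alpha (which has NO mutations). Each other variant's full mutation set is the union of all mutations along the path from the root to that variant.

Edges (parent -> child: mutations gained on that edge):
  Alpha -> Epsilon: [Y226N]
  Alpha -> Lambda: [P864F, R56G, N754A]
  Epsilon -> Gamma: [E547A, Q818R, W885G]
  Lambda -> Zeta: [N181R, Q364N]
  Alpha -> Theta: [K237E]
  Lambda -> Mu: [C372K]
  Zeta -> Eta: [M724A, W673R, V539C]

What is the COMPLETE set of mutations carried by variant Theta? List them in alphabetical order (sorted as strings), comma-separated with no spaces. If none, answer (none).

Answer: K237E

Derivation:
At Alpha: gained [] -> total []
At Theta: gained ['K237E'] -> total ['K237E']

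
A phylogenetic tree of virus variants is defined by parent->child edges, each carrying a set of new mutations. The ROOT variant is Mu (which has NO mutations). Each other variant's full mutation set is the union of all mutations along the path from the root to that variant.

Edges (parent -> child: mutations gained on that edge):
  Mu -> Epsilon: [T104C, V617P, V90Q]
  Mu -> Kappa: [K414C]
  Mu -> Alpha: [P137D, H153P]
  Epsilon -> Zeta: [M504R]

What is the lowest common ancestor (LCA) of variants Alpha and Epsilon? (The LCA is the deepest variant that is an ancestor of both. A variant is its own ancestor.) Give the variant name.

Answer: Mu

Derivation:
Path from root to Alpha: Mu -> Alpha
  ancestors of Alpha: {Mu, Alpha}
Path from root to Epsilon: Mu -> Epsilon
  ancestors of Epsilon: {Mu, Epsilon}
Common ancestors: {Mu}
Walk up from Epsilon: Epsilon (not in ancestors of Alpha), Mu (in ancestors of Alpha)
Deepest common ancestor (LCA) = Mu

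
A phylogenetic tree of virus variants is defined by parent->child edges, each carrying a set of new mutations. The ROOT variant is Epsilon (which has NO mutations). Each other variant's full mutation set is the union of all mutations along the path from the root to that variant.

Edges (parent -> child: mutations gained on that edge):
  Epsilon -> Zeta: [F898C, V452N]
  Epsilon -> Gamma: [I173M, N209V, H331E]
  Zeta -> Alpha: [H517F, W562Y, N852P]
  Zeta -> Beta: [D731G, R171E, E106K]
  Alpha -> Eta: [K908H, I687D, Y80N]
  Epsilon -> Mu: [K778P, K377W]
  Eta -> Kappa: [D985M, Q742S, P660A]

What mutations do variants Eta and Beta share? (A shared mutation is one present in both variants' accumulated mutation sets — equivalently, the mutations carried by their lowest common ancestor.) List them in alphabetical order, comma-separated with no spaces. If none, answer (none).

Accumulating mutations along path to Eta:
  At Epsilon: gained [] -> total []
  At Zeta: gained ['F898C', 'V452N'] -> total ['F898C', 'V452N']
  At Alpha: gained ['H517F', 'W562Y', 'N852P'] -> total ['F898C', 'H517F', 'N852P', 'V452N', 'W562Y']
  At Eta: gained ['K908H', 'I687D', 'Y80N'] -> total ['F898C', 'H517F', 'I687D', 'K908H', 'N852P', 'V452N', 'W562Y', 'Y80N']
Mutations(Eta) = ['F898C', 'H517F', 'I687D', 'K908H', 'N852P', 'V452N', 'W562Y', 'Y80N']
Accumulating mutations along path to Beta:
  At Epsilon: gained [] -> total []
  At Zeta: gained ['F898C', 'V452N'] -> total ['F898C', 'V452N']
  At Beta: gained ['D731G', 'R171E', 'E106K'] -> total ['D731G', 'E106K', 'F898C', 'R171E', 'V452N']
Mutations(Beta) = ['D731G', 'E106K', 'F898C', 'R171E', 'V452N']
Intersection: ['F898C', 'H517F', 'I687D', 'K908H', 'N852P', 'V452N', 'W562Y', 'Y80N'] ∩ ['D731G', 'E106K', 'F898C', 'R171E', 'V452N'] = ['F898C', 'V452N']

Answer: F898C,V452N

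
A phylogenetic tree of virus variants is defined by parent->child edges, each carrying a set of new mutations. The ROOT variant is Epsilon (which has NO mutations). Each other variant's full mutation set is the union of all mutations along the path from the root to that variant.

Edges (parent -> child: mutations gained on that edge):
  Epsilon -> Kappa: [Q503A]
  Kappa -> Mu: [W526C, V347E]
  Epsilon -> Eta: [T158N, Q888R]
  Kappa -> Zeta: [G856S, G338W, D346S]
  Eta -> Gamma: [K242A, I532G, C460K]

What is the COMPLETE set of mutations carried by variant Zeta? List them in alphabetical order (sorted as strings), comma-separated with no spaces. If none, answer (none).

Answer: D346S,G338W,G856S,Q503A

Derivation:
At Epsilon: gained [] -> total []
At Kappa: gained ['Q503A'] -> total ['Q503A']
At Zeta: gained ['G856S', 'G338W', 'D346S'] -> total ['D346S', 'G338W', 'G856S', 'Q503A']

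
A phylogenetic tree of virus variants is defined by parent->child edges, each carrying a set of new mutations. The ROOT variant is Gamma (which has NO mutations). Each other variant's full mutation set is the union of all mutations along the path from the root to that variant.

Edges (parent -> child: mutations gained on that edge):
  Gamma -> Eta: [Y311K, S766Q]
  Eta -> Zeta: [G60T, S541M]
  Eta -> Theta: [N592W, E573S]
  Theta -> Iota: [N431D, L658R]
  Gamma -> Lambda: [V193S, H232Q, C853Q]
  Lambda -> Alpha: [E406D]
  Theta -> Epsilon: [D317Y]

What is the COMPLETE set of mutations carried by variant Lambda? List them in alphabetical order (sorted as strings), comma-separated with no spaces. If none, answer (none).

At Gamma: gained [] -> total []
At Lambda: gained ['V193S', 'H232Q', 'C853Q'] -> total ['C853Q', 'H232Q', 'V193S']

Answer: C853Q,H232Q,V193S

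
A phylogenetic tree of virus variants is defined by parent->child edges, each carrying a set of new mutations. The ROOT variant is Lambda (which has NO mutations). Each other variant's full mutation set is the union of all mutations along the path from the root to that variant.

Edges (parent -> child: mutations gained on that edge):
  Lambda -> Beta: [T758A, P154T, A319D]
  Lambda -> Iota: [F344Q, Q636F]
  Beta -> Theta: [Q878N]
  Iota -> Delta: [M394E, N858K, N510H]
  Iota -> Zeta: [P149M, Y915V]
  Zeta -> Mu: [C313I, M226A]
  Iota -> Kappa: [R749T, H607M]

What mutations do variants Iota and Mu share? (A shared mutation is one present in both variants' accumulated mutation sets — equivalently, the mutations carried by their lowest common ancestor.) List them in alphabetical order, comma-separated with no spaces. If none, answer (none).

Accumulating mutations along path to Iota:
  At Lambda: gained [] -> total []
  At Iota: gained ['F344Q', 'Q636F'] -> total ['F344Q', 'Q636F']
Mutations(Iota) = ['F344Q', 'Q636F']
Accumulating mutations along path to Mu:
  At Lambda: gained [] -> total []
  At Iota: gained ['F344Q', 'Q636F'] -> total ['F344Q', 'Q636F']
  At Zeta: gained ['P149M', 'Y915V'] -> total ['F344Q', 'P149M', 'Q636F', 'Y915V']
  At Mu: gained ['C313I', 'M226A'] -> total ['C313I', 'F344Q', 'M226A', 'P149M', 'Q636F', 'Y915V']
Mutations(Mu) = ['C313I', 'F344Q', 'M226A', 'P149M', 'Q636F', 'Y915V']
Intersection: ['F344Q', 'Q636F'] ∩ ['C313I', 'F344Q', 'M226A', 'P149M', 'Q636F', 'Y915V'] = ['F344Q', 'Q636F']

Answer: F344Q,Q636F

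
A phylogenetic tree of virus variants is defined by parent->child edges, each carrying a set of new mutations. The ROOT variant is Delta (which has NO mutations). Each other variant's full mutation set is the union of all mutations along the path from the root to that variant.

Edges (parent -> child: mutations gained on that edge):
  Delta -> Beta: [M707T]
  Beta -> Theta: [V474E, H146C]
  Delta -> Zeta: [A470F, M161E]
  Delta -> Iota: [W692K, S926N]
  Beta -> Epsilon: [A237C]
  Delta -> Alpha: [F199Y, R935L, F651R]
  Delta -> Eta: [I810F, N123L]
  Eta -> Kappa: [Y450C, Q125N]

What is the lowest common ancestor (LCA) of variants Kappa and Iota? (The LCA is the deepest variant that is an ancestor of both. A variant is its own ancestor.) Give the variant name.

Path from root to Kappa: Delta -> Eta -> Kappa
  ancestors of Kappa: {Delta, Eta, Kappa}
Path from root to Iota: Delta -> Iota
  ancestors of Iota: {Delta, Iota}
Common ancestors: {Delta}
Walk up from Iota: Iota (not in ancestors of Kappa), Delta (in ancestors of Kappa)
Deepest common ancestor (LCA) = Delta

Answer: Delta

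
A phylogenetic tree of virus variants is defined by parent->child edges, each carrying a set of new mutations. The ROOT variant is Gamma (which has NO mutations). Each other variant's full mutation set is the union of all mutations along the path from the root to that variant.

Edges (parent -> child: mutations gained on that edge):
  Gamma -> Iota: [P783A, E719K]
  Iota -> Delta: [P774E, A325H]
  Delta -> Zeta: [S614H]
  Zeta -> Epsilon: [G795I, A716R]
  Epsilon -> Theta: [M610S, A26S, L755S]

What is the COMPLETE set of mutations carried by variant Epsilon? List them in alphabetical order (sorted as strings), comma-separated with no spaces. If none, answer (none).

Answer: A325H,A716R,E719K,G795I,P774E,P783A,S614H

Derivation:
At Gamma: gained [] -> total []
At Iota: gained ['P783A', 'E719K'] -> total ['E719K', 'P783A']
At Delta: gained ['P774E', 'A325H'] -> total ['A325H', 'E719K', 'P774E', 'P783A']
At Zeta: gained ['S614H'] -> total ['A325H', 'E719K', 'P774E', 'P783A', 'S614H']
At Epsilon: gained ['G795I', 'A716R'] -> total ['A325H', 'A716R', 'E719K', 'G795I', 'P774E', 'P783A', 'S614H']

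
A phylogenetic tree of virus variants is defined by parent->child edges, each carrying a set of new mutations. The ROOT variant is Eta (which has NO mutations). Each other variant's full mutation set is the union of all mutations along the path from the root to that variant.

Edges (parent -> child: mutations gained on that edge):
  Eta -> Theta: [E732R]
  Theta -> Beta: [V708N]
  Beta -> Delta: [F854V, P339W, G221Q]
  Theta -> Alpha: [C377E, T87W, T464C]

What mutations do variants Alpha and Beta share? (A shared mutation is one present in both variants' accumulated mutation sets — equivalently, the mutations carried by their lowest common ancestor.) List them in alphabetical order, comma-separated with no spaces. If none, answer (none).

Accumulating mutations along path to Alpha:
  At Eta: gained [] -> total []
  At Theta: gained ['E732R'] -> total ['E732R']
  At Alpha: gained ['C377E', 'T87W', 'T464C'] -> total ['C377E', 'E732R', 'T464C', 'T87W']
Mutations(Alpha) = ['C377E', 'E732R', 'T464C', 'T87W']
Accumulating mutations along path to Beta:
  At Eta: gained [] -> total []
  At Theta: gained ['E732R'] -> total ['E732R']
  At Beta: gained ['V708N'] -> total ['E732R', 'V708N']
Mutations(Beta) = ['E732R', 'V708N']
Intersection: ['C377E', 'E732R', 'T464C', 'T87W'] ∩ ['E732R', 'V708N'] = ['E732R']

Answer: E732R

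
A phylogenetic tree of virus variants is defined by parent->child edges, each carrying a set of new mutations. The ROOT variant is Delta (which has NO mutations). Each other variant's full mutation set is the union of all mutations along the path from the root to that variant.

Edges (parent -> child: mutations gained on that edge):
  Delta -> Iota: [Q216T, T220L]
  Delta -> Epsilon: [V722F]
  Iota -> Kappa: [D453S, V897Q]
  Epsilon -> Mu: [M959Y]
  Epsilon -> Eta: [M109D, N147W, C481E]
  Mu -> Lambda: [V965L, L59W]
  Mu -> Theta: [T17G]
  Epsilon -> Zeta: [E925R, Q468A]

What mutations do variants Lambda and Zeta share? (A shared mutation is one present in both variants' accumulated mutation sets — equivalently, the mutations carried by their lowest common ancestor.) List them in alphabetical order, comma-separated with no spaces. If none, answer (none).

Answer: V722F

Derivation:
Accumulating mutations along path to Lambda:
  At Delta: gained [] -> total []
  At Epsilon: gained ['V722F'] -> total ['V722F']
  At Mu: gained ['M959Y'] -> total ['M959Y', 'V722F']
  At Lambda: gained ['V965L', 'L59W'] -> total ['L59W', 'M959Y', 'V722F', 'V965L']
Mutations(Lambda) = ['L59W', 'M959Y', 'V722F', 'V965L']
Accumulating mutations along path to Zeta:
  At Delta: gained [] -> total []
  At Epsilon: gained ['V722F'] -> total ['V722F']
  At Zeta: gained ['E925R', 'Q468A'] -> total ['E925R', 'Q468A', 'V722F']
Mutations(Zeta) = ['E925R', 'Q468A', 'V722F']
Intersection: ['L59W', 'M959Y', 'V722F', 'V965L'] ∩ ['E925R', 'Q468A', 'V722F'] = ['V722F']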